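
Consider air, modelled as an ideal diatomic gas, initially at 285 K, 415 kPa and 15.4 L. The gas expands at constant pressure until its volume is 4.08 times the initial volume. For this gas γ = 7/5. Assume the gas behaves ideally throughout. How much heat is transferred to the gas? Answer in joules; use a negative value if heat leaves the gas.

n = P₁V₁/(RT₁) = 415×15.4/(8.314×285) = 2.70 mol.
Isobaric: P stays 415 kPa; V/T = const ⇒ T₂ = 1160 K, V₂ = 62.8 L.
W = PΔV = 415×(62.8−15.4) kPa·L = 19700 J.
ΔU = nCvΔT = 2.70×20.8×(1160−285) = 49200 J.
Q = ΔU + W = nCpΔT = 68900 J.

68900 J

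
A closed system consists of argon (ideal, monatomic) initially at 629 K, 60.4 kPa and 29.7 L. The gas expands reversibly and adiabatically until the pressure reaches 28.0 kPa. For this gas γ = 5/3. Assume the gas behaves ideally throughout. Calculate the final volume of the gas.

47.1 L

Adiabatic: T₂/T₁ = (P₂/P₁)^((γ−1)/γ) ⇒ T₂ = 629×(0.464)^0.400 = 462 K; V₂ = 47.1 L.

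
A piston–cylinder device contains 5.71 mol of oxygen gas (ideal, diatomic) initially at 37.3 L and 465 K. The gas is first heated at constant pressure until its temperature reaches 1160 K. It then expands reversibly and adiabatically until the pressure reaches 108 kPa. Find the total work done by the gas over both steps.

86000 J

P₁ = nRT₁/V₁ = 5.71×8.314×465/37.3 = 592 kPa.
Step 1 — Isobaric: P stays 592 kPa; V/T = const ⇒ T₂ = 1160 K, V₂ = 93.0 L.
W = PΔV = 592×(93.0−37.3) kPa·L = 33000 J.
ΔU = nCvΔT = 5.71×20.8×(1160−465) = 82500 J.
Q = ΔU + W = nCpΔT = 115000 J.
State after step 1: P = 592 kPa, V = 93.0 L, T = 1160 K.
Step 2 — Adiabatic: T₂/T₁ = (P₂/P₁)^((γ−1)/γ) ⇒ T₂ = 1160×(0.182)^0.286 = 713 K; V₂ = 314 L.
ΔU = nCvΔT = 5.71×20.8×(713−1160) = -53000 J.
Q = 0 for an adiabatic process, so W = −ΔU = 53000 J.
Net over both steps: W = 86000 J, Q = 115000 J, ΔU = 29500 J.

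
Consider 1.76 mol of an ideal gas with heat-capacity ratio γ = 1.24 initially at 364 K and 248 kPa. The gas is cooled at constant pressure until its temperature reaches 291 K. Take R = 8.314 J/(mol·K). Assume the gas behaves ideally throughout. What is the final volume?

V₁ = nRT₁/P₁ = 1.76×8.314×364/248 = 21.5 L.
Isobaric: P stays 248 kPa; V/T = const ⇒ T₂ = 291 K, V₂ = 17.2 L.

17.2 L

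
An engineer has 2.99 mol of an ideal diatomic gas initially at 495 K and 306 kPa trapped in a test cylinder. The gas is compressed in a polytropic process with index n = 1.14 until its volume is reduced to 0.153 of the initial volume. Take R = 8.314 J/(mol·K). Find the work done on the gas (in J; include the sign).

26400 J

V₁ = nRT₁/P₁ = 2.99×8.314×495/306 = 40.2 L.
Polytropic n=1.14: T₂ = T₁(V₁/V₂)^(n−1) = 495×(6.54)^0.14 = 644 K; P₂ = P₁(V₁/V₂)^n = 2600 kPa.
W = (P₁V₁−P₂V₂)/(n−1) = (306×40.2−2600×6.15)/0.14 = -26400 J.
Work done on the gas = −W_by = 26400 J.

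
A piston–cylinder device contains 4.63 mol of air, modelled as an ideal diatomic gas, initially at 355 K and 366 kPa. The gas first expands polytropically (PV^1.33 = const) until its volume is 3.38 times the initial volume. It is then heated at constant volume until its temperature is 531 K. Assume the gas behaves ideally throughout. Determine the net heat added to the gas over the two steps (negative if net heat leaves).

30600 J

V₁ = nRT₁/P₁ = 4.63×8.314×355/366 = 37.3 L.
Step 1 — Polytropic n=1.33: T₂ = T₁(V₁/V₂)^(n−1) = 355×(0.296)^0.33 = 238 K; P₂ = P₁(V₁/V₂)^n = 72.4 kPa.
W = (P₁V₁−P₂V₂)/(n−1) = (366×37.3−72.4×126)/0.33 = 13700 J.
ΔU = nCvΔT = 4.63×20.8×(238−355) = -11300 J.
Q = ΔU + W = 2400 J.
State after step 1: P = 72.4 kPa, V = 126 L, T = 238 K.
Step 2 — Isochoric: V stays 126 L; P/T = const ⇒ T₂ = 531 K, P₂ = 162 kPa.
W = 0 (no volume change).
ΔU = nCvΔT = 4.63×20.8×(531−238) = 28200 J.
Q = ΔU = 28200 J.
Net over both steps: W = 13700 J, Q = 30600 J, ΔU = 16900 J.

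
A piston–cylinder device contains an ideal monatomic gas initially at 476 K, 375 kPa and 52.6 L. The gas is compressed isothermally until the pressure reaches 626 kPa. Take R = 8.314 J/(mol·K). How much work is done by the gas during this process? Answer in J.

n = P₁V₁/(RT₁) = 375×52.6/(8.314×476) = 4.98 mol.
Isothermal: T stays 476 K; PV = const ⇒ V₂ = 31.5 L, P₂ = 626 kPa.
W = nRT ln(V₂/V₁) = 4.98×8.314×476×ln(0.599) = -10100 J.

-10100 J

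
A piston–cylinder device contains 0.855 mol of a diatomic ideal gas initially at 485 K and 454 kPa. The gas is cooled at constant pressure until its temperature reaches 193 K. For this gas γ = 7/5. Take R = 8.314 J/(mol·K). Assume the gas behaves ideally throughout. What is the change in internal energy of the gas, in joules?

V₁ = nRT₁/P₁ = 0.855×8.314×485/454 = 7.59 L.
Isobaric: P stays 454 kPa; V/T = const ⇒ T₂ = 193 K, V₂ = 3.02 L.
For an ideal gas ΔU = nCvΔT with Cv = (5/2)R = 20.8 J/(mol·K).
ΔU = 0.855×20.8×(193−485) = -5190 J.

-5190 J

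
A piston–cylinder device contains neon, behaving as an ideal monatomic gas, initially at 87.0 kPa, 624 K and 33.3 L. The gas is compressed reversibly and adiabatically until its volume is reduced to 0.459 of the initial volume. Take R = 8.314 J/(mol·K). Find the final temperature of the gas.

1050 K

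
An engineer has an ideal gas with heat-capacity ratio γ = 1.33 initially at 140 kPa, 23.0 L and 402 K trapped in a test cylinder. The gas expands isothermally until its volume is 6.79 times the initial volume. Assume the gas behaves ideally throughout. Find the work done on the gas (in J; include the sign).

-6170 J

n = P₁V₁/(RT₁) = 140×23.0/(8.314×402) = 0.963 mol.
Isothermal: T stays 402 K; PV = const ⇒ V₂ = 156 L, P₂ = 20.6 kPa.
W = nRT ln(V₂/V₁) = 0.963×8.314×402×ln(6.79) = 6170 J.
Work done on the gas = −W_by = -6170 J.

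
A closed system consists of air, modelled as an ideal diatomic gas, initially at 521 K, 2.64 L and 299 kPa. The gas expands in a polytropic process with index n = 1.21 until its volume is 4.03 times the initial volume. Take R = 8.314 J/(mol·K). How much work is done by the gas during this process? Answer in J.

954 J

n = P₁V₁/(RT₁) = 299×2.64/(8.314×521) = 0.182 mol.
Polytropic n=1.21: T₂ = T₁(V₁/V₂)^(n−1) = 521×(0.248)^0.21 = 389 K; P₂ = P₁(V₁/V₂)^n = 55.4 kPa.
W = (P₁V₁−P₂V₂)/(n−1) = (299×2.64−55.4×10.6)/0.21 = 954 J.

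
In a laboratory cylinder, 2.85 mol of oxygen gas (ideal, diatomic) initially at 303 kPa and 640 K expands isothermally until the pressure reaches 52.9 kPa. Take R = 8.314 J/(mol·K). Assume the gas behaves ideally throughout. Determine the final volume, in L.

V₁ = nRT₁/P₁ = 2.85×8.314×640/303 = 50.0 L.
Isothermal: T stays 640 K; PV = const ⇒ V₂ = 287 L, P₂ = 52.9 kPa.

287 L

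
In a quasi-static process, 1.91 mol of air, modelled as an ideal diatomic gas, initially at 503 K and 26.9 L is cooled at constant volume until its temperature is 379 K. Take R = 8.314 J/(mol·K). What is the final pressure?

224 kPa

P₁ = nRT₁/V₁ = 1.91×8.314×503/26.9 = 297 kPa.
Isochoric: V stays 26.9 L; P/T = const ⇒ T₂ = 379 K, P₂ = 224 kPa.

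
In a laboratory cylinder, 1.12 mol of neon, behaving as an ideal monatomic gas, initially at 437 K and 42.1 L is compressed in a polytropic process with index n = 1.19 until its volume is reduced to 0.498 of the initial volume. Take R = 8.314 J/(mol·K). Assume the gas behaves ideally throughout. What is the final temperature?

499 K

P₁ = nRT₁/V₁ = 1.12×8.314×437/42.1 = 96.7 kPa.
Polytropic n=1.19: T₂ = T₁(V₁/V₂)^(n−1) = 437×(2.01)^0.19 = 499 K; P₂ = P₁(V₁/V₂)^n = 222 kPa.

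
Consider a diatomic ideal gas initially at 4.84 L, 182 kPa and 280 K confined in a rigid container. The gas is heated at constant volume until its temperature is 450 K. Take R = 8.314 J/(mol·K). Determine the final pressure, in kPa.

Isochoric: V stays 4.84 L; P/T = const ⇒ T₂ = 450 K, P₂ = 292 kPa.

292 kPa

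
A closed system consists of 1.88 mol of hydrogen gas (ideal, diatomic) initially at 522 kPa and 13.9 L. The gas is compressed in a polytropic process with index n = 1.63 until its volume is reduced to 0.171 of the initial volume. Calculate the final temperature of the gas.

1410 K

T₁ = P₁V₁/(nR) = 522×13.9/(1.88×8.314) = 464 K.
Polytropic n=1.63: T₂ = T₁(V₁/V₂)^(n−1) = 464×(5.85)^0.63 = 1410 K; P₂ = P₁(V₁/V₂)^n = 9290 kPa.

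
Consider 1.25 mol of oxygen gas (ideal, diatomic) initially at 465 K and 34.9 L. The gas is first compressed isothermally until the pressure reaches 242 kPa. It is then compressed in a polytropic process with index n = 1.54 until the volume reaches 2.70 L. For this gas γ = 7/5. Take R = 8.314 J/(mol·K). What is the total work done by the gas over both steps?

-20100 J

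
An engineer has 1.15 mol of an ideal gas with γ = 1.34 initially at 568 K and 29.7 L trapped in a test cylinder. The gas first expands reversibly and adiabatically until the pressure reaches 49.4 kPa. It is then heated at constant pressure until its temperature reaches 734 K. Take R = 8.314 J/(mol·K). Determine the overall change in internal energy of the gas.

4670 J

P₁ = nRT₁/V₁ = 1.15×8.314×568/29.7 = 183 kPa.
Step 1 — Adiabatic: T₂/T₁ = (P₂/P₁)^((γ−1)/γ) ⇒ T₂ = 568×(0.270)^0.254 = 408 K; V₂ = 78.9 L.
ΔU = nCvΔT = 1.15×24.5×(408−568) = -4510 J.
Q = 0 for an adiabatic process, so W = −ΔU = 4510 J.
State after step 1: P = 49.4 kPa, V = 78.9 L, T = 408 K.
Step 2 — Isobaric: P stays 49.4 kPa; V/T = const ⇒ T₂ = 734 K, V₂ = 142 L.
W = PΔV = 49.4×(142−78.9) kPa·L = 3120 J.
ΔU = nCvΔT = 1.15×24.5×(734−408) = 9180 J.
Q = ΔU + W = nCpΔT = 12300 J.
Net over both steps: W = 7630 J, Q = 12300 J, ΔU = 4670 J.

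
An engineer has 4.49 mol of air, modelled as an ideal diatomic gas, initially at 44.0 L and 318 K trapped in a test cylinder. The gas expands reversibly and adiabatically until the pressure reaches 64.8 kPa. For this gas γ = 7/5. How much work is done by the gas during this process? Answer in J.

9930 J

P₁ = nRT₁/V₁ = 4.49×8.314×318/44.0 = 270 kPa.
Adiabatic: T₂/T₁ = (P₂/P₁)^((γ−1)/γ) ⇒ T₂ = 318×(0.240)^0.286 = 212 K; V₂ = 122 L.
ΔU = nCvΔT = 4.49×20.8×(212−318) = -9930 J.
Q = 0 for an adiabatic process, so W = −ΔU = 9930 J.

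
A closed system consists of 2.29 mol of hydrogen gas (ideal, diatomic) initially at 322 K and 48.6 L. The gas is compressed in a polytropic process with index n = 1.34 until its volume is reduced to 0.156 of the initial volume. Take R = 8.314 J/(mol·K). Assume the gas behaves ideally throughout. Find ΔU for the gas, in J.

P₁ = nRT₁/V₁ = 2.29×8.314×322/48.6 = 126 kPa.
Polytropic n=1.34: T₂ = T₁(V₁/V₂)^(n−1) = 322×(6.41)^0.34 = 606 K; P₂ = P₁(V₁/V₂)^n = 1520 kPa.
For an ideal gas ΔU = nCvΔT with Cv = (5/2)R = 20.8 J/(mol·K).
ΔU = 2.29×20.8×(606−322) = 13500 J.

13500 J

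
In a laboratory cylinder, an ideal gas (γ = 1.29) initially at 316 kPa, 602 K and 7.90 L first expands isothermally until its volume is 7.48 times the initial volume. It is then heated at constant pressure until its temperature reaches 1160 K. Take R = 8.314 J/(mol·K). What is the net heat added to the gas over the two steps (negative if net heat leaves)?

15300 J

n = P₁V₁/(RT₁) = 316×7.90/(8.314×602) = 0.499 mol.
Step 1 — Isothermal: T stays 602 K; PV = const ⇒ V₂ = 59.1 L, P₂ = 42.2 kPa.
ΔU = 0 (ideal gas, T constant).
W = nRT ln(V₂/V₁) = 0.499×8.314×602×ln(7.48) = 5020 J.
Q = ΔU + W = 5020 J.
State after step 1: P = 42.2 kPa, V = 59.1 L, T = 602 K.
Step 2 — Isobaric: P stays 42.2 kPa; V/T = const ⇒ T₂ = 1160 K, V₂ = 114 L.
W = PΔV = 42.2×(114−59.1) kPa·L = 2310 J.
ΔU = nCvΔT = 0.499×28.7×(1160−602) = 7980 J.
Q = ΔU + W = nCpΔT = 10300 J.
Net over both steps: W = 7340 J, Q = 15300 J, ΔU = 7980 J.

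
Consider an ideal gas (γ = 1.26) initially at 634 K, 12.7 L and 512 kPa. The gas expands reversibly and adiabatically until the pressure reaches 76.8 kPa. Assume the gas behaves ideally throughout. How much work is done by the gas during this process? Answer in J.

n = P₁V₁/(RT₁) = 512×12.7/(8.314×634) = 1.23 mol.
Adiabatic: T₂/T₁ = (P₂/P₁)^((γ−1)/γ) ⇒ T₂ = 634×(0.150)^0.206 = 429 K; V₂ = 57.2 L.
ΔU = nCvΔT = 1.23×32.0×(429−634) = -8100 J.
Q = 0 for an adiabatic process, so W = −ΔU = 8100 J.

8100 J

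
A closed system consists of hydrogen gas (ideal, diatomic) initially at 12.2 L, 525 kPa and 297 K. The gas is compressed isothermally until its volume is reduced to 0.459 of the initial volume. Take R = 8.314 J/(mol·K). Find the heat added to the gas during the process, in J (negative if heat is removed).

n = P₁V₁/(RT₁) = 525×12.2/(8.314×297) = 2.59 mol.
Isothermal: T stays 297 K; PV = const ⇒ V₂ = 5.60 L, P₂ = 1140 kPa.
ΔU = 0 (ideal gas, T constant).
W = nRT ln(V₂/V₁) = 2.59×8.314×297×ln(0.459) = -4990 J.
Q = ΔU + W = -4990 J.

-4990 J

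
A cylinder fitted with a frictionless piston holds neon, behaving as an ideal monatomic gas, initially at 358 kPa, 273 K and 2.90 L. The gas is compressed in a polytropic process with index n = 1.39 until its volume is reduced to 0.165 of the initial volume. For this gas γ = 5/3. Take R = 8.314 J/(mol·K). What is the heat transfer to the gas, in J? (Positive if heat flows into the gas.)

-1130 J

n = P₁V₁/(RT₁) = 358×2.90/(8.314×273) = 0.457 mol.
Polytropic n=1.39: T₂ = T₁(V₁/V₂)^(n−1) = 273×(6.06)^0.39 = 551 K; P₂ = P₁(V₁/V₂)^n = 4380 kPa.
W = (P₁V₁−P₂V₂)/(n−1) = (358×2.90−4380×0.478)/0.39 = -2710 J.
ΔU = nCvΔT = 0.457×12.5×(551−273) = 1590 J.
Q = ΔU + W = -1130 J.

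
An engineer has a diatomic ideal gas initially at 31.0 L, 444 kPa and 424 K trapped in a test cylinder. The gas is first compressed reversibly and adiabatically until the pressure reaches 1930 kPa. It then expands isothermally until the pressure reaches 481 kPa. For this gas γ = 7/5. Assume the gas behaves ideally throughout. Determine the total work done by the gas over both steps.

n = P₁V₁/(RT₁) = 444×31.0/(8.314×424) = 3.90 mol.
Step 1 — Adiabatic: T₂/T₁ = (P₂/P₁)^((γ−1)/γ) ⇒ T₂ = 424×(4.35)^0.286 = 645 K; V₂ = 10.9 L.
ΔU = nCvΔT = 3.90×20.8×(645−424) = 18000 J.
Q = 0 for an adiabatic process, so W = −ΔU = -18000 J.
State after step 1: P = 1930 kPa, V = 10.9 L, T = 645 K.
Step 2 — Isothermal: T stays 645 K; PV = const ⇒ V₂ = 43.5 L, P₂ = 481 kPa.
ΔU = 0 (ideal gas, T constant).
W = nRT ln(V₂/V₁) = 3.90×8.314×645×ln(4.01) = 29100 J.
Q = ΔU + W = 29100 J.
Net over both steps: W = 11100 J, Q = 29100 J, ΔU = 18000 J.

11100 J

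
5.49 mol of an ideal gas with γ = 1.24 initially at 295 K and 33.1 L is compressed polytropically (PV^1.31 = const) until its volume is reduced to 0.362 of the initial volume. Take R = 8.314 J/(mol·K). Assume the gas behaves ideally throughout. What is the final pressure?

P₁ = nRT₁/V₁ = 5.49×8.314×295/33.1 = 407 kPa.
Polytropic n=1.31: T₂ = T₁(V₁/V₂)^(n−1) = 295×(2.76)^0.31 = 404 K; P₂ = P₁(V₁/V₂)^n = 1540 kPa.

1540 kPa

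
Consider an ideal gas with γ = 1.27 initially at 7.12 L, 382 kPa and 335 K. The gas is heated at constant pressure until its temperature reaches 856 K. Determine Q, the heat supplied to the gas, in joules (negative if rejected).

n = P₁V₁/(RT₁) = 382×7.12/(8.314×335) = 0.977 mol.
Isobaric: P stays 382 kPa; V/T = const ⇒ T₂ = 856 K, V₂ = 18.2 L.
W = PΔV = 382×(18.2−7.12) kPa·L = 4230 J.
ΔU = nCvΔT = 0.977×30.8×(856−335) = 15700 J.
Q = ΔU + W = nCpΔT = 19900 J.

19900 J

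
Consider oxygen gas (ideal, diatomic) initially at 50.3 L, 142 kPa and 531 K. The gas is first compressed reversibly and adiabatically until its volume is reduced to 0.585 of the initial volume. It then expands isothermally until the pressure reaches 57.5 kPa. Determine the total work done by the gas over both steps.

10400 J

n = P₁V₁/(RT₁) = 142×50.3/(8.314×531) = 1.62 mol.
Step 1 — Adiabatic: TV^(γ−1) = const ⇒ T₂ = 531×(1.71)^0.400 = 658 K; PV^γ = const ⇒ P₂ = 301 kPa.
ΔU = nCvΔT = 1.62×20.8×(658−531) = 4270 J.
Q = 0 for an adiabatic process, so W = −ΔU = -4270 J.
State after step 1: P = 301 kPa, V = 29.4 L, T = 658 K.
Step 2 — Isothermal: T stays 658 K; PV = const ⇒ V₂ = 154 L, P₂ = 57.5 kPa.
ΔU = 0 (ideal gas, T constant).
W = nRT ln(V₂/V₁) = 1.62×8.314×658×ln(5.23) = 14600 J.
Q = ΔU + W = 14600 J.
Net over both steps: W = 10400 J, Q = 14600 J, ΔU = 4270 J.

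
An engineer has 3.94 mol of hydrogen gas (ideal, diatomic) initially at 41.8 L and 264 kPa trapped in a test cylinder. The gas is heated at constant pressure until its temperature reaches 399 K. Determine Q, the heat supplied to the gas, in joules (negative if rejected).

T₁ = P₁V₁/(nR) = 264×41.8/(3.94×8.314) = 337 K.
Isobaric: P stays 264 kPa; V/T = const ⇒ T₂ = 399 K, V₂ = 49.5 L.
W = PΔV = 264×(49.5−41.8) kPa·L = 2030 J.
ΔU = nCvΔT = 3.94×20.8×(399−337) = 5090 J.
Q = ΔU + W = nCpΔT = 7120 J.

7120 J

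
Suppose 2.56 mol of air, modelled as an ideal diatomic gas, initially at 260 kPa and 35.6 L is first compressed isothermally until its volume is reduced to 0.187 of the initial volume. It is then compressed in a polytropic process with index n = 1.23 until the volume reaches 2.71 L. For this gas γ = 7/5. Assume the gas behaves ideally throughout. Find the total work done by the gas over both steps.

-24800 J

T₁ = P₁V₁/(nR) = 260×35.6/(2.56×8.314) = 435 K.
Step 1 — Isothermal: T stays 435 K; PV = const ⇒ V₂ = 6.66 L, P₂ = 1390 kPa.
ΔU = 0 (ideal gas, T constant).
W = nRT ln(V₂/V₁) = 2.56×8.314×435×ln(0.187) = -15500 J.
Q = ΔU + W = -15500 J.
State after step 1: P = 1390 kPa, V = 6.66 L, T = 435 K.
Step 2 — Polytropic n=1.23: T₂ = T₁(V₁/V₂)^(n−1) = 435×(2.46)^0.23 = 535 K; P₂ = P₁(V₁/V₂)^n = 4200 kPa.
W = (P₁V₁−P₂V₂)/(n−1) = (1390×6.66−4200×2.71)/0.23 = -9240 J.
ΔU = nCvΔT = 2.56×20.8×(535−435) = 5310 J.
Q = ΔU + W = -3930 J.
Net over both steps: W = -24800 J, Q = -19400 J, ΔU = 5310 J.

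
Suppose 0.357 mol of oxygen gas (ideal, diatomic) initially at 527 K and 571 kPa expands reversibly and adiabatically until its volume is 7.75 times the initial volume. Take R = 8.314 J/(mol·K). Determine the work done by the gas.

2190 J

V₁ = nRT₁/P₁ = 0.357×8.314×527/571 = 2.74 L.
Adiabatic: TV^(γ−1) = const ⇒ T₂ = 527×(0.129)^0.400 = 232 K; PV^γ = const ⇒ P₂ = 32.5 kPa.
ΔU = nCvΔT = 0.357×20.8×(232−527) = -2190 J.
Q = 0 for an adiabatic process, so W = −ΔU = 2190 J.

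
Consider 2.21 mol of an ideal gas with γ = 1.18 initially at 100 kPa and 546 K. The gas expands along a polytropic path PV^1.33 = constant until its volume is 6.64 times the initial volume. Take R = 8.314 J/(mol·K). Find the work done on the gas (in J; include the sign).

-14100 J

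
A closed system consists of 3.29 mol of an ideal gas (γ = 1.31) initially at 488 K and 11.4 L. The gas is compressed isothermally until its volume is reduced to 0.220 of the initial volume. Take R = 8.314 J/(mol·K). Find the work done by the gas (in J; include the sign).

-20200 J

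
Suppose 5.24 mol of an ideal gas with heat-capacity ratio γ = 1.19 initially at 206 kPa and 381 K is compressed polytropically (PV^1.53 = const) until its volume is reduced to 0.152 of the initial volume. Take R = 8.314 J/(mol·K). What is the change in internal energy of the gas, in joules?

150000 J

V₁ = nRT₁/P₁ = 5.24×8.314×381/206 = 80.6 L.
Polytropic n=1.53: T₂ = T₁(V₁/V₂)^(n−1) = 381×(6.58)^0.53 = 1030 K; P₂ = P₁(V₁/V₂)^n = 3680 kPa.
For an ideal gas ΔU = nCvΔT with Cv = R/(γ−1) = 43.8 J/(mol·K).
ΔU = 5.24×43.8×(1030−381) = 150000 J.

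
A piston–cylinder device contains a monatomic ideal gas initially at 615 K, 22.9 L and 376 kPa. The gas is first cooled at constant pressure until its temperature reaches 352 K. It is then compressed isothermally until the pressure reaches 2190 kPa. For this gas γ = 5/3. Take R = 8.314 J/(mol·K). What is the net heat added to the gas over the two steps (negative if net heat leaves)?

-17900 J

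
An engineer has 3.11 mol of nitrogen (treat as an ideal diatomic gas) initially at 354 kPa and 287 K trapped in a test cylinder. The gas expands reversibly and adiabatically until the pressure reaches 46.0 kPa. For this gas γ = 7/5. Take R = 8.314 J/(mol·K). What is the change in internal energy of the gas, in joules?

V₁ = nRT₁/P₁ = 3.11×8.314×287/354 = 21.0 L.
Adiabatic: T₂/T₁ = (P₂/P₁)^((γ−1)/γ) ⇒ T₂ = 287×(0.130)^0.286 = 160 K; V₂ = 90.0 L.
For an ideal gas ΔU = nCvΔT with Cv = (5/2)R = 20.8 J/(mol·K).
ΔU = 3.11×20.8×(160−287) = -8200 J.

-8200 J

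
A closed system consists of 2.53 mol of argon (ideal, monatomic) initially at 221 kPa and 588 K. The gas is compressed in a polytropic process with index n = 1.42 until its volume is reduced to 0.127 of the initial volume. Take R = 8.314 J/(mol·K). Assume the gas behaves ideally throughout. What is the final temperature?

1400 K

V₁ = nRT₁/P₁ = 2.53×8.314×588/221 = 56.0 L.
Polytropic n=1.42: T₂ = T₁(V₁/V₂)^(n−1) = 588×(7.87)^0.42 = 1400 K; P₂ = P₁(V₁/V₂)^n = 4140 kPa.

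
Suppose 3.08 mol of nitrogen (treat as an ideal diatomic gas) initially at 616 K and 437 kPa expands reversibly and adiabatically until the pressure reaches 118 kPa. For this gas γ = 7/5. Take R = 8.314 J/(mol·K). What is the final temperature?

424 K

V₁ = nRT₁/P₁ = 3.08×8.314×616/437 = 36.1 L.
Adiabatic: T₂/T₁ = (P₂/P₁)^((γ−1)/γ) ⇒ T₂ = 616×(0.270)^0.286 = 424 K; V₂ = 92.0 L.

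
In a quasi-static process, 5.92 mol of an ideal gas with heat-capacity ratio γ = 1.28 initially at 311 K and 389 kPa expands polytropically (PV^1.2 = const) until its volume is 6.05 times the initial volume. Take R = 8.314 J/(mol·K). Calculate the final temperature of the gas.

217 K

V₁ = nRT₁/P₁ = 5.92×8.314×311/389 = 39.3 L.
Polytropic n=1.2: T₂ = T₁(V₁/V₂)^(n−1) = 311×(0.165)^0.20 = 217 K; P₂ = P₁(V₁/V₂)^n = 44.9 kPa.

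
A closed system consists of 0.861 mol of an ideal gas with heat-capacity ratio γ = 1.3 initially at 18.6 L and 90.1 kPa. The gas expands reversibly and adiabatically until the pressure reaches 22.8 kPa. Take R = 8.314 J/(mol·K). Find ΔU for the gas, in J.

-1520 J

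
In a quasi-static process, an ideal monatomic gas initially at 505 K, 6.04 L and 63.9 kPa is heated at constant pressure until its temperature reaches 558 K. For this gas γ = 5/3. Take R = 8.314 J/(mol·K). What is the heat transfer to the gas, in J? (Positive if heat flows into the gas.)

101 J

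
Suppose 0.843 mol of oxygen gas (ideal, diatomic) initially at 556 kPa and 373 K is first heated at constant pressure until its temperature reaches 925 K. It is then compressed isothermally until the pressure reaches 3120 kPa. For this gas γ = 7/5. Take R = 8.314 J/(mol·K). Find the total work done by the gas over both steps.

-7310 J

V₁ = nRT₁/P₁ = 0.843×8.314×373/556 = 4.70 L.
Step 1 — Isobaric: P stays 556 kPa; V/T = const ⇒ T₂ = 925 K, V₂ = 11.7 L.
W = PΔV = 556×(11.7−4.70) kPa·L = 3870 J.
ΔU = nCvΔT = 0.843×20.8×(925−373) = 9670 J.
Q = ΔU + W = nCpΔT = 13500 J.
State after step 1: P = 556 kPa, V = 11.7 L, T = 925 K.
Step 2 — Isothermal: T stays 925 K; PV = const ⇒ V₂ = 2.08 L, P₂ = 3120 kPa.
ΔU = 0 (ideal gas, T constant).
W = nRT ln(V₂/V₁) = 0.843×8.314×925×ln(0.178) = -11200 J.
Q = ΔU + W = -11200 J.
Net over both steps: W = -7310 J, Q = 2360 J, ΔU = 9670 J.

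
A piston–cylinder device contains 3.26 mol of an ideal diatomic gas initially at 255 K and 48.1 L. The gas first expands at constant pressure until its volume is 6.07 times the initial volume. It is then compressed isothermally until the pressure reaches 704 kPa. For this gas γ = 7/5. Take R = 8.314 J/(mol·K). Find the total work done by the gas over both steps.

-31600 J

P₁ = nRT₁/V₁ = 3.26×8.314×255/48.1 = 144 kPa.
Step 1 — Isobaric: P stays 144 kPa; V/T = const ⇒ T₂ = 1550 K, V₂ = 292 L.
W = PΔV = 144×(292−48.1) kPa·L = 35000 J.
ΔU = nCvΔT = 3.26×20.8×(1550−255) = 87600 J.
Q = ΔU + W = nCpΔT = 123000 J.
State after step 1: P = 144 kPa, V = 292 L, T = 1550 K.
Step 2 — Isothermal: T stays 1550 K; PV = const ⇒ V₂ = 59.6 L, P₂ = 704 kPa.
ΔU = 0 (ideal gas, T constant).
W = nRT ln(V₂/V₁) = 3.26×8.314×1550×ln(0.204) = -66700 J.
Q = ΔU + W = -66700 J.
Net over both steps: W = -31600 J, Q = 56000 J, ΔU = 87600 J.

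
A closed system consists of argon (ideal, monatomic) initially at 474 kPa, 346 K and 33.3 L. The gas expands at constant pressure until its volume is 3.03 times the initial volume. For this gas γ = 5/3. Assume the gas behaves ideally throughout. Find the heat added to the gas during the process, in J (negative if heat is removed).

80100 J

n = P₁V₁/(RT₁) = 474×33.3/(8.314×346) = 5.49 mol.
Isobaric: P stays 474 kPa; V/T = const ⇒ T₂ = 1050 K, V₂ = 101 L.
W = PΔV = 474×(101−33.3) kPa·L = 32000 J.
ΔU = nCvΔT = 5.49×12.5×(1050−346) = 48100 J.
Q = ΔU + W = nCpΔT = 80100 J.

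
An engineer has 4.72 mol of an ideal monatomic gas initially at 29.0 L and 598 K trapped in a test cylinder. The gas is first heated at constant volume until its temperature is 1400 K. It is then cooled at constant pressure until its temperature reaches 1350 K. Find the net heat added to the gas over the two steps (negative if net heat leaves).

42300 J

P₁ = nRT₁/V₁ = 4.72×8.314×598/29.0 = 809 kPa.
Step 1 — Isochoric: V stays 29.0 L; P/T = const ⇒ T₂ = 1400 K, P₂ = 1890 kPa.
W = 0 (no volume change).
ΔU = nCvΔT = 4.72×12.5×(1400−598) = 47200 J.
Q = ΔU = 47200 J.
State after step 1: P = 1890 kPa, V = 29.0 L, T = 1400 K.
Step 2 — Isobaric: P stays 1890 kPa; V/T = const ⇒ T₂ = 1350 K, V₂ = 28.0 L.
W = PΔV = 1890×(28.0−29.0) kPa·L = -1960 J.
ΔU = nCvΔT = 4.72×12.5×(1350−1400) = -2940 J.
Q = ΔU + W = nCpΔT = -4910 J.
Net over both steps: W = -1960 J, Q = 42300 J, ΔU = 44300 J.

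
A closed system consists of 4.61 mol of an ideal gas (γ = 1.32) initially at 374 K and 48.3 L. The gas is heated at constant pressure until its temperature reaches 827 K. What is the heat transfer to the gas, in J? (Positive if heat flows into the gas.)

P₁ = nRT₁/V₁ = 4.61×8.314×374/48.3 = 297 kPa.
Isobaric: P stays 297 kPa; V/T = const ⇒ T₂ = 827 K, V₂ = 107 L.
W = PΔV = 297×(107−48.3) kPa·L = 17400 J.
ΔU = nCvΔT = 4.61×26.0×(827−374) = 54300 J.
Q = ΔU + W = nCpΔT = 71600 J.

71600 J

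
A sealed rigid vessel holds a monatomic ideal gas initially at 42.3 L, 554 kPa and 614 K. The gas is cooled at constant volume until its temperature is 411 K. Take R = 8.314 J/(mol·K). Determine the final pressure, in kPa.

371 kPa

Isochoric: V stays 42.3 L; P/T = const ⇒ T₂ = 411 K, P₂ = 371 kPa.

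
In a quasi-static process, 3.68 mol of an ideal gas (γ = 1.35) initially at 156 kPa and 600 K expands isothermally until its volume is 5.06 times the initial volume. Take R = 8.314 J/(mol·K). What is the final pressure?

V₁ = nRT₁/P₁ = 3.68×8.314×600/156 = 118 L.
Isothermal: T stays 600 K; PV = const ⇒ V₂ = 595 L, P₂ = 30.8 kPa.

30.8 kPa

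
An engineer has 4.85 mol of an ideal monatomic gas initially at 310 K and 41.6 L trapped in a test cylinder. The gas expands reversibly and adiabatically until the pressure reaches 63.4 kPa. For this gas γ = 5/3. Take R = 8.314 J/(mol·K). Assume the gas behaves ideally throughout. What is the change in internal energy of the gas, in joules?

P₁ = nRT₁/V₁ = 4.85×8.314×310/41.6 = 300 kPa.
Adiabatic: T₂/T₁ = (P₂/P₁)^((γ−1)/γ) ⇒ T₂ = 310×(0.211)^0.400 = 166 K; V₂ = 106 L.
For an ideal gas ΔU = nCvΔT with Cv = (3/2)R = 12.5 J/(mol·K).
ΔU = 4.85×12.5×(166−310) = -8690 J.

-8690 J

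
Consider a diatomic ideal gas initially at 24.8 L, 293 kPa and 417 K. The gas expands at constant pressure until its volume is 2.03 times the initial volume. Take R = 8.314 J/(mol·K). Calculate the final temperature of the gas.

Isobaric: P stays 293 kPa; V/T = const ⇒ T₂ = 847 K, V₂ = 50.3 L.

847 K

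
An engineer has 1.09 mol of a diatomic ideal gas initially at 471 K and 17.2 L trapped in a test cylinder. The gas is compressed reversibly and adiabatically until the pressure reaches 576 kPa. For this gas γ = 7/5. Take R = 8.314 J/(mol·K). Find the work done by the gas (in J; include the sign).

P₁ = nRT₁/V₁ = 1.09×8.314×471/17.2 = 248 kPa.
Adiabatic: T₂/T₁ = (P₂/P₁)^((γ−1)/γ) ⇒ T₂ = 471×(2.32)^0.286 = 599 K; V₂ = 9.43 L.
ΔU = nCvΔT = 1.09×20.8×(599−471) = 2900 J.
Q = 0 for an adiabatic process, so W = −ΔU = -2900 J.

-2900 J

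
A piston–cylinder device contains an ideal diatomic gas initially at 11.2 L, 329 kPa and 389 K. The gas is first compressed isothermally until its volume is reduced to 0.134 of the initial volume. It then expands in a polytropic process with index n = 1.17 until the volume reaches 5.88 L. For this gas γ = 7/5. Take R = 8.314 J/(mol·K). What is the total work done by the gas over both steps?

n = P₁V₁/(RT₁) = 329×11.2/(8.314×389) = 1.14 mol.
Step 1 — Isothermal: T stays 389 K; PV = const ⇒ V₂ = 1.50 L, P₂ = 2460 kPa.
ΔU = 0 (ideal gas, T constant).
W = nRT ln(V₂/V₁) = 1.14×8.314×389×ln(0.134) = -7410 J.
Q = ΔU + W = -7410 J.
State after step 1: P = 2460 kPa, V = 1.50 L, T = 389 K.
Step 2 — Polytropic n=1.17: T₂ = T₁(V₁/V₂)^(n−1) = 389×(0.255)^0.17 = 308 K; P₂ = P₁(V₁/V₂)^n = 497 kPa.
W = (P₁V₁−P₂V₂)/(n−1) = (2460×1.50−497×5.88)/0.17 = 4490 J.
ΔU = nCvΔT = 1.14×20.8×(308−389) = -1910 J.
Q = ΔU + W = 2580 J.
Net over both steps: W = -2920 J, Q = -4820 J, ΔU = -1910 J.

-2920 J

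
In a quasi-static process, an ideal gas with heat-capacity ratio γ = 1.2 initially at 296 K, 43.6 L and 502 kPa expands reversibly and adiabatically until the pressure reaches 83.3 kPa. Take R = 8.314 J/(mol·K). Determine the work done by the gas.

28300 J

n = P₁V₁/(RT₁) = 502×43.6/(8.314×296) = 8.89 mol.
Adiabatic: T₂/T₁ = (P₂/P₁)^((γ−1)/γ) ⇒ T₂ = 296×(0.166)^0.167 = 219 K; V₂ = 195 L.
ΔU = nCvΔT = 8.89×41.6×(219−296) = -28300 J.
Q = 0 for an adiabatic process, so W = −ΔU = 28300 J.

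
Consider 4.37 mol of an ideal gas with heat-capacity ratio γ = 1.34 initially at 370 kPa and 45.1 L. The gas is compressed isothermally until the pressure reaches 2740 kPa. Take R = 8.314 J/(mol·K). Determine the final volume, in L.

6.09 L

T₁ = P₁V₁/(nR) = 370×45.1/(4.37×8.314) = 459 K.
Isothermal: T stays 459 K; PV = const ⇒ V₂ = 6.09 L, P₂ = 2740 kPa.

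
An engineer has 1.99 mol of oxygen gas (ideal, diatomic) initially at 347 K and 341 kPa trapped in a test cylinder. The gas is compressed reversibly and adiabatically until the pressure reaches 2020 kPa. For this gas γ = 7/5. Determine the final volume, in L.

V₁ = nRT₁/P₁ = 1.99×8.314×347/341 = 16.8 L.
Adiabatic: T₂/T₁ = (P₂/P₁)^((γ−1)/γ) ⇒ T₂ = 347×(5.92)^0.286 = 577 K; V₂ = 4.72 L.

4.72 L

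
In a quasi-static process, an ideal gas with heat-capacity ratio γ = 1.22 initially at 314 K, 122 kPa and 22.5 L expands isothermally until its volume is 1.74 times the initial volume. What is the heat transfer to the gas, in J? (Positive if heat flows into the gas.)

n = P₁V₁/(RT₁) = 122×22.5/(8.314×314) = 1.05 mol.
Isothermal: T stays 314 K; PV = const ⇒ V₂ = 39.1 L, P₂ = 70.1 kPa.
ΔU = 0 (ideal gas, T constant).
W = nRT ln(V₂/V₁) = 1.05×8.314×314×ln(1.74) = 1520 J.
Q = ΔU + W = 1520 J.

1520 J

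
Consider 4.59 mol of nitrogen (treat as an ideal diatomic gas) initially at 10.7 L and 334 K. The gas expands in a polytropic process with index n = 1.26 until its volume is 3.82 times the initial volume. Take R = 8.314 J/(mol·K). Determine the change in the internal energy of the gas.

-9380 J

P₁ = nRT₁/V₁ = 4.59×8.314×334/10.7 = 1190 kPa.
Polytropic n=1.26: T₂ = T₁(V₁/V₂)^(n−1) = 334×(0.262)^0.26 = 236 K; P₂ = P₁(V₁/V₂)^n = 220 kPa.
For an ideal gas ΔU = nCvΔT with Cv = (5/2)R = 20.8 J/(mol·K).
ΔU = 4.59×20.8×(236−334) = -9380 J.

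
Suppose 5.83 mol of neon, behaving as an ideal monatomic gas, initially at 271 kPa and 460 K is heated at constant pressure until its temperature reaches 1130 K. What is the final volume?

V₁ = nRT₁/P₁ = 5.83×8.314×460/271 = 82.3 L.
Isobaric: P stays 271 kPa; V/T = const ⇒ T₂ = 1130 K, V₂ = 202 L.

202 L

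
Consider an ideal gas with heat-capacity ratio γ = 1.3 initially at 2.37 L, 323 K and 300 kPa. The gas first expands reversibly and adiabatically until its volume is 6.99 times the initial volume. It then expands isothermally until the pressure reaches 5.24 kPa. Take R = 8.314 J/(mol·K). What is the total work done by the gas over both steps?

n = P₁V₁/(RT₁) = 300×2.37/(8.314×323) = 0.265 mol.
Step 1 — Adiabatic: TV^(γ−1) = const ⇒ T₂ = 323×(0.143)^0.300 = 180 K; PV^γ = const ⇒ P₂ = 23.9 kPa.
ΔU = nCvΔT = 0.265×27.7×(180−323) = -1050 J.
Q = 0 for an adiabatic process, so W = −ΔU = 1050 J.
State after step 1: P = 23.9 kPa, V = 16.6 L, T = 180 K.
Step 2 — Isothermal: T stays 180 K; PV = const ⇒ V₂ = 75.7 L, P₂ = 5.24 kPa.
ΔU = 0 (ideal gas, T constant).
W = nRT ln(V₂/V₁) = 0.265×8.314×180×ln(4.57) = 603 J.
Q = ΔU + W = 603 J.
Net over both steps: W = 1650 J, Q = 603 J, ΔU = -1050 J.

1650 J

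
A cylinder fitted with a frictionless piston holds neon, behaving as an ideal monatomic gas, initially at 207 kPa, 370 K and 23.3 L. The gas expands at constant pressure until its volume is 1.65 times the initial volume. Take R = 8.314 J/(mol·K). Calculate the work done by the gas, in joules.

3140 J

n = P₁V₁/(RT₁) = 207×23.3/(8.314×370) = 1.57 mol.
Isobaric: P stays 207 kPa; V/T = const ⇒ T₂ = 610 K, V₂ = 38.4 L.
W = PΔV = 207×(38.4−23.3) kPa·L = 3140 J.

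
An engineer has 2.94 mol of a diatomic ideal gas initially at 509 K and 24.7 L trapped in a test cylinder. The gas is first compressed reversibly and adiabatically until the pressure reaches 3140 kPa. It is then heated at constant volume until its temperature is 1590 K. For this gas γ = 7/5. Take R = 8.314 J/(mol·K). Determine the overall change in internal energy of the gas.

P₁ = nRT₁/V₁ = 2.94×8.314×509/24.7 = 504 kPa.
Step 1 — Adiabatic: T₂/T₁ = (P₂/P₁)^((γ−1)/γ) ⇒ T₂ = 509×(6.23)^0.286 = 859 K; V₂ = 6.68 L.
ΔU = nCvΔT = 2.94×20.8×(859−509) = 21400 J.
Q = 0 for an adiabatic process, so W = −ΔU = -21400 J.
State after step 1: P = 3140 kPa, V = 6.68 L, T = 859 K.
Step 2 — Isochoric: V stays 6.68 L; P/T = const ⇒ T₂ = 1590 K, P₂ = 5810 kPa.
W = 0 (no volume change).
ΔU = nCvΔT = 2.94×20.8×(1590−859) = 44700 J.
Q = ΔU = 44700 J.
Net over both steps: W = -21400 J, Q = 44700 J, ΔU = 66100 J.

66100 J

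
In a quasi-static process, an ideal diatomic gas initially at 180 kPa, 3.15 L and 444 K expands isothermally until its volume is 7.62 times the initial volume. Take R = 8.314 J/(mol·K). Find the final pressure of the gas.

23.6 kPa

Isothermal: T stays 444 K; PV = const ⇒ V₂ = 24.0 L, P₂ = 23.6 kPa.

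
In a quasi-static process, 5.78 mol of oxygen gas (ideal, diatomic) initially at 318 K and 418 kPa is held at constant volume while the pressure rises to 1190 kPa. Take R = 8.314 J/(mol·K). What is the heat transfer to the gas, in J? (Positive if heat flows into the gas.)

70600 J

V₁ = nRT₁/P₁ = 5.78×8.314×318/418 = 36.6 L.
Isochoric: V stays 36.6 L; P/T = const ⇒ T₂ = 905 K, P₂ = 1190 kPa.
W = 0 (no volume change).
ΔU = nCvΔT = 5.78×20.8×(905−318) = 70600 J.
Q = ΔU = 70600 J.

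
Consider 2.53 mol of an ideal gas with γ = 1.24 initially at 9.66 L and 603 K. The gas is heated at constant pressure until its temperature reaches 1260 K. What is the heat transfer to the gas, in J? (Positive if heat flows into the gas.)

P₁ = nRT₁/V₁ = 2.53×8.314×603/9.66 = 1310 kPa.
Isobaric: P stays 1310 kPa; V/T = const ⇒ T₂ = 1260 K, V₂ = 20.2 L.
W = PΔV = 1310×(20.2−9.66) kPa·L = 13800 J.
ΔU = nCvΔT = 2.53×34.6×(1260−603) = 57600 J.
Q = ΔU + W = nCpΔT = 71400 J.

71400 J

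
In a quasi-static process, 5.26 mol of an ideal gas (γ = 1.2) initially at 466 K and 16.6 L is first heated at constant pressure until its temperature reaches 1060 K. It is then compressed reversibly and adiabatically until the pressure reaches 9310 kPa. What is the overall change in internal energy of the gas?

P₁ = nRT₁/V₁ = 5.26×8.314×466/16.6 = 1230 kPa.
Step 1 — Isobaric: P stays 1230 kPa; V/T = const ⇒ T₂ = 1060 K, V₂ = 37.8 L.
W = PΔV = 1230×(37.8−16.6) kPa·L = 26000 J.
ΔU = nCvΔT = 5.26×41.6×(1060−466) = 130000 J.
Q = ΔU + W = nCpΔT = 156000 J.
State after step 1: P = 1230 kPa, V = 37.8 L, T = 1060 K.
Step 2 — Adiabatic: T₂/T₁ = (P₂/P₁)^((γ−1)/γ) ⇒ T₂ = 1060×(7.58)^0.167 = 1490 K; V₂ = 6.98 L.
ΔU = nCvΔT = 5.26×41.6×(1490−1060) = 93100 J.
Q = 0 for an adiabatic process, so W = −ΔU = -93100 J.
Net over both steps: W = -67100 J, Q = 156000 J, ΔU = 223000 J.

223000 J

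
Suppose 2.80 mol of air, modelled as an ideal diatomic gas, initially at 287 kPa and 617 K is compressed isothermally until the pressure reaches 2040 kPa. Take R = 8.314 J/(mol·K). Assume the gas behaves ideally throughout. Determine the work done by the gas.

V₁ = nRT₁/P₁ = 2.80×8.314×617/287 = 50.0 L.
Isothermal: T stays 617 K; PV = const ⇒ V₂ = 7.04 L, P₂ = 2040 kPa.
W = nRT ln(V₂/V₁) = 2.80×8.314×617×ln(0.141) = -28200 J.

-28200 J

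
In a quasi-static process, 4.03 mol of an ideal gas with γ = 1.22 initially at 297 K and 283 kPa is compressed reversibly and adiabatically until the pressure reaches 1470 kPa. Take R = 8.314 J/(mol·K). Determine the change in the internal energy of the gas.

15600 J

V₁ = nRT₁/P₁ = 4.03×8.314×297/283 = 35.2 L.
Adiabatic: T₂/T₁ = (P₂/P₁)^((γ−1)/γ) ⇒ T₂ = 297×(5.19)^0.180 = 400 K; V₂ = 9.11 L.
For an ideal gas ΔU = nCvΔT with Cv = R/(γ−1) = 37.8 J/(mol·K).
ΔU = 4.03×37.8×(400−297) = 15600 J.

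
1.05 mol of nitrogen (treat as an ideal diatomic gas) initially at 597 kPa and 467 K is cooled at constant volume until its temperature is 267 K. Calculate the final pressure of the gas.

341 kPa

V₁ = nRT₁/P₁ = 1.05×8.314×467/597 = 6.83 L.
Isochoric: V stays 6.83 L; P/T = const ⇒ T₂ = 267 K, P₂ = 341 kPa.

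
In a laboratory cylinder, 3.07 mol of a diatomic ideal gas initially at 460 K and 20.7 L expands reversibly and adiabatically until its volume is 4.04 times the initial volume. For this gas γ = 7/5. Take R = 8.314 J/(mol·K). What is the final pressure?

80.3 kPa

P₁ = nRT₁/V₁ = 3.07×8.314×460/20.7 = 567 kPa.
Adiabatic: TV^(γ−1) = const ⇒ T₂ = 460×(0.248)^0.400 = 263 K; PV^γ = const ⇒ P₂ = 80.3 kPa.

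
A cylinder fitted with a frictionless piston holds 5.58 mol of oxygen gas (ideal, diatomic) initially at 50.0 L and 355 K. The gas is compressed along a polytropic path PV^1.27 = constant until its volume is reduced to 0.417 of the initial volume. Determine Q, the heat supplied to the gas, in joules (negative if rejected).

-5280 J

P₁ = nRT₁/V₁ = 5.58×8.314×355/50.0 = 329 kPa.
Polytropic n=1.27: T₂ = T₁(V₁/V₂)^(n−1) = 355×(2.40)^0.27 = 450 K; P₂ = P₁(V₁/V₂)^n = 1000 kPa.
W = (P₁V₁−P₂V₂)/(n−1) = (329×50.0−1000×20.8)/0.27 = -16200 J.
ΔU = nCvΔT = 5.58×20.8×(450−355) = 11000 J.
Q = ΔU + W = -5280 J.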